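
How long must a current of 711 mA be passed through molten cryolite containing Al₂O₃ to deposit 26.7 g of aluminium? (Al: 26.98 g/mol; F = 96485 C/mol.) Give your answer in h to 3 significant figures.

n(Al) = 26.7 / 26.98 = 0.9896 mol
Al³⁺ + 3e⁻ → Al, so n(e⁻) = 3 × 0.9896 = 2.969 mol
Q = 2.969 × 96485 = 2.865×10^5 C
t = Q / I = 2.865×10^5 / 0.711 = 4.030×10^5 s = 112 h

112 h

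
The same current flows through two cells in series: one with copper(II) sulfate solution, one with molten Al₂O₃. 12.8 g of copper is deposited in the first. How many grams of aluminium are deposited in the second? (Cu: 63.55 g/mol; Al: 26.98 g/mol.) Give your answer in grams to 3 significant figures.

3.62 g

n(Cu) = 12.8 / 63.55 = 0.2014 mol
Cu²⁺ + 2e⁻ → Cu, so n(e⁻) = 2 × 0.2014 = 0.4028 mol
Same current for the same time ⇒ same n(e⁻) = 0.4028 mol in both cells.
Al³⁺ + 3e⁻ → Al, so n(Al) = 0.4028 / 3 = 0.1343 mol
m(Al) = 0.1343 × 26.98 = 3.62 g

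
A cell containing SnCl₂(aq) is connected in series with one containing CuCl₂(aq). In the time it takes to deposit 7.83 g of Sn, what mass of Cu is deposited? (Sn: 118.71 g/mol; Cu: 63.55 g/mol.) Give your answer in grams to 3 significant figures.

4.19 g

n(Sn) = 7.83 / 118.71 = 0.06596 mol
Sn²⁺ + 2e⁻ → Sn, so n(e⁻) = 2 × 0.06596 = 0.1319 mol
The cells are in series, so the same charge (and hence the same n(e⁻) = 0.1319 mol) passes through both.
Cu²⁺ + 2e⁻ → Cu, so n(Cu) = 0.1319 / 2 = 0.06595 mol
m(Cu) = 0.06595 × 63.55 = 4.19 g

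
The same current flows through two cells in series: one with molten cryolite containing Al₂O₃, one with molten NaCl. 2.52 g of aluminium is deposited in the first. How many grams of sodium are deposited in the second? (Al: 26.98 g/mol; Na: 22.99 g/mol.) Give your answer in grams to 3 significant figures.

6.44 g

n(Al) = 2.52 / 26.98 = 0.09340 mol
Al³⁺ + 3e⁻ → Al, so n(e⁻) = 3 × 0.09340 = 0.2802 mol
Same current for the same time ⇒ same n(e⁻) = 0.2802 mol in both cells.
Na⁺ + e⁻ → Na, so n(Na) = 0.2802 mol
m(Na) = 0.2802 × 22.99 = 6.44 g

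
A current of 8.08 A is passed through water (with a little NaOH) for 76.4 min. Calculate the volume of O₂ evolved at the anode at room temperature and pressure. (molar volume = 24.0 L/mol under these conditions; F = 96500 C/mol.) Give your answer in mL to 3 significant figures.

2300 mL

Q = 8.08 A × 4584 s = 37040 C
Moles of electrons = 37040 / 96500 = 0.3838 mol
2H₂O → O₂ + 4H⁺ + 4e⁻, so n(O₂) = 0.3838 / 4 = 0.09595 mol
V = 0.09595 × 24.0 = 2.303 L
= 2300 mL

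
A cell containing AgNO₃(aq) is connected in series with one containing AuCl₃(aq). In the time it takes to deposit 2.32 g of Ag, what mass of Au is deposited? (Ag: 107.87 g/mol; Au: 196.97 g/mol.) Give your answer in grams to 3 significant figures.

n(Ag) = 2.32 / 107.87 = 0.02151 mol
Ag⁺ + e⁻ → Ag, so n(e⁻) = 0.02151 mol
In series, the same 0.02151 mol of electrons flows through the second cell.
Au³⁺ + 3e⁻ → Au, so n(Au) = 0.02151 / 3 = 0.007170 mol
m(Au) = 0.007170 × 196.97 = 1.41 g

1.41 g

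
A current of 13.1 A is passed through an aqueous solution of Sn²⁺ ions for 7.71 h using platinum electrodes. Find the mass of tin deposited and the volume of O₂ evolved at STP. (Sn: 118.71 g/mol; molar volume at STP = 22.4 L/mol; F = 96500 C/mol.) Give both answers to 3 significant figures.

Q = 13.1 × 27756 = 3.636×10^5 C; n(e⁻) = 3.636×10^5 / 96500 = 3.768 mol
Cathode: Sn²⁺ + 2e⁻ → Sn → n(Sn) = 3.768/2 = 1.884 mol → 224 g
Anode: 2H₂O → O₂ + 4H⁺ + 4e⁻ → n(O₂) = 3.768/4 = 0.9420 mol → 21.1 L

224 g Sn; 21.1 L O₂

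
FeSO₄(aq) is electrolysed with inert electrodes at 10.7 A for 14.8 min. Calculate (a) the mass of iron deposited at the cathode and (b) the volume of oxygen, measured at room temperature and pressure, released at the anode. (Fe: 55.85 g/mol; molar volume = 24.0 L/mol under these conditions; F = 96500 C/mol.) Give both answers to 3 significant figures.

Q = 10.7 × 888 = 9502 C; n(e⁻) = 9502 / 96500 = 0.09847 mol
Cathode: Fe²⁺ + 2e⁻ → Fe → n(Fe) = 0.09847/2 = 0.04924 mol → 2.75 g
Anode: 2H₂O → O₂ + 4H⁺ + 4e⁻ → n(O₂) = 0.09847/4 = 0.02462 mol → 0.591 L

2.75 g Fe; 0.591 L O₂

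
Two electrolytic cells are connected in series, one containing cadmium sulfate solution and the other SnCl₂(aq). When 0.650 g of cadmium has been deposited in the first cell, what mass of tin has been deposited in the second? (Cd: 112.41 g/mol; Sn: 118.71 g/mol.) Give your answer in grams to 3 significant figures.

0.686 g

n(Cd) = 0.650 / 112.41 = 0.005782 mol
Cd²⁺ + 2e⁻ → Cd, so n(e⁻) = 2 × 0.005782 = 0.01156 mol
Same current for the same time ⇒ same n(e⁻) = 0.01156 mol in both cells.
Sn²⁺ + 2e⁻ → Sn, so n(Sn) = 0.01156 / 2 = 0.005780 mol
m(Sn) = 0.005780 × 118.71 = 0.686 g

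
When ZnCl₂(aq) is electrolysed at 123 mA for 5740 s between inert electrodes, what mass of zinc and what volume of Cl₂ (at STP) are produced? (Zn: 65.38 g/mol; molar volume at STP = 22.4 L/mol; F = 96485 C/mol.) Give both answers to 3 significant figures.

Q = 0.123 × 5740 = 706.0 C; n(e⁻) = 706.0 / 96485 = 0.007317 mol
Cathode: Zn²⁺ + 2e⁻ → Zn → n(Zn) = 0.007317/2 = 0.003659 mol → 0.239 g
Anode: 2Cl⁻ → Cl₂ + 2e⁻ → n(Cl₂) = 0.007317/2 = 0.003659 mol → 0.0820 L

0.239 g Zn; 0.0820 L Cl₂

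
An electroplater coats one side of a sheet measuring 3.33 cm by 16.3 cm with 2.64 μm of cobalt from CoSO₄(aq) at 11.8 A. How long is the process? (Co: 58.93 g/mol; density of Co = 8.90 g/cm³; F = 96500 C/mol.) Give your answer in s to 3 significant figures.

Plated area = 3.33 × 16.3 = 54.28 cm²
Volume = 54.28 × 2.64×10⁻⁴ cm = 0.01433 cm³
m(Co) = 0.01433 × 8.90 = 0.1275 g
n(Co) = 0.1275 / 58.93 = 0.002164 mol; n(e⁻) = 2 × 0.002164 = 0.004328 mol
Q = 0.004328 × 96500 = 417.7 C
t = 417.7 / 11.8 = 35.40 s

35.4 s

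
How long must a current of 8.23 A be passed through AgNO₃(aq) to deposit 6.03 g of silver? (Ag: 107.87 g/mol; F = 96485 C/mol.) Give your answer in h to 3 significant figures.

0.182 h

n(Ag) = 6.03 / 107.87 = 0.05590 mol
Ag⁺ + e⁻ → Ag, so n(e⁻) = 0.05590 mol
Q = 0.05590 × 96485 = 5394 C
t = Q / I = 5394 / 8.23 = 655.4 s = 0.182 h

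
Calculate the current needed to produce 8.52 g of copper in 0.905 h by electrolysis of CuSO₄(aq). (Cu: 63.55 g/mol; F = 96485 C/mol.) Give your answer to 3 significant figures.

7.94 A

n(Cu) = 8.52 / 63.55 = 0.1341 mol
Cu²⁺ + 2e⁻ → Cu, so n(e⁻) = 2 × 0.1341 = 0.2682 mol
Q = 0.2682 × 96485 = 25880 C
I = Q / t = 25880 / 3258 s = 7.94 A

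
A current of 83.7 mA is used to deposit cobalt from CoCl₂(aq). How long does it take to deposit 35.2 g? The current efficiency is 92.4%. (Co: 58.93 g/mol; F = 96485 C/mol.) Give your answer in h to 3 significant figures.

414 h

n(Co) = 35.2 / 58.93 = 0.5973 mol
Co²⁺ + 2e⁻ → Co, so n(e⁻) = 2 × 0.5973 = 1.195 mol
Q = 1.195 × 96485 / 0.924 = 1.248×10^5 C
t = Q / I = 1.248×10^5 / 0.0837 = 1.491×10^6 s = 414 h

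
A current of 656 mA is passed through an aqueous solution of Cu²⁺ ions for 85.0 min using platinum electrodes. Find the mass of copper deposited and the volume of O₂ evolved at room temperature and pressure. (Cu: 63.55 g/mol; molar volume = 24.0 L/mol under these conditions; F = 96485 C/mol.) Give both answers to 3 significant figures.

1.10 g Cu; 0.208 L O₂

Q = 0.656 × 5100 = 3346 C; n(e⁻) = 3346 / 96485 = 0.03468 mol
Cathode: Cu²⁺ + 2e⁻ → Cu → n(Cu) = 0.03468/2 = 0.01734 mol → 1.10 g
Anode: 2H₂O → O₂ + 4H⁺ + 4e⁻ → n(O₂) = 0.03468/4 = 0.008670 mol → 0.208 L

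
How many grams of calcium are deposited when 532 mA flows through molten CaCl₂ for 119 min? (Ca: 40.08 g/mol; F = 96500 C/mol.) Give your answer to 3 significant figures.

0.789 g

Q = It = 0.532 × 7140 = 3798 C
Moles of electrons = 3798 / 96500 = 0.03936 mol
Ca²⁺ + 2e⁻ → Ca, so n(Ca) = 0.03936 / 2 = 0.01968 mol
m = 0.01968 × 40.08 = 0.789 g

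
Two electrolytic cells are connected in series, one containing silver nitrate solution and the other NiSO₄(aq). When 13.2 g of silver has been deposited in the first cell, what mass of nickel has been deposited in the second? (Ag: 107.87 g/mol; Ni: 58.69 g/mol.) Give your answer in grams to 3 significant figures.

n(Ag) = 13.2 / 107.87 = 0.1224 mol
Ag⁺ + e⁻ → Ag, so n(e⁻) = 0.1224 mol
Since the cells are in series, n(e⁻) in the Ni cell is also 0.1224 mol.
Ni²⁺ + 2e⁻ → Ni, so n(Ni) = 0.1224 / 2 = 0.06120 mol
m(Ni) = 0.06120 × 58.69 = 3.59 g

3.59 g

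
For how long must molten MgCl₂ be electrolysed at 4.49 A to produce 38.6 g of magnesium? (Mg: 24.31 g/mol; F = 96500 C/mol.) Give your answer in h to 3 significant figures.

19.0 h

n(Mg) = 38.6 / 24.31 = 1.588 mol
Mg²⁺ + 2e⁻ → Mg, so n(e⁻) = 2 × 1.588 = 3.176 mol
Q = 3.176 × 96500 = 3.065×10^5 C
t = Q / I = 3.065×10^5 / 4.49 = 68260 s = 19.0 h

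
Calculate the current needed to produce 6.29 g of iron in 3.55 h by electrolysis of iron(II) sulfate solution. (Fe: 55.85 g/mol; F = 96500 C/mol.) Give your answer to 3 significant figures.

n(Fe) = 6.29 / 55.85 = 0.1126 mol
Fe²⁺ + 2e⁻ → Fe, so n(e⁻) = 2 × 0.1126 = 0.2252 mol
Q = 0.2252 × 96500 = 21730 C
I = Q / t = 21730 / 12780 s = 1.70 A

1.70 A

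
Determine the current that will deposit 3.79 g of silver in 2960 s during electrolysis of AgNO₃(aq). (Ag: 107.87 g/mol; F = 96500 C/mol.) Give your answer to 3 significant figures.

n(Ag) = 3.79 / 107.87 = 0.03513 mol
Ag⁺ + e⁻ → Ag, so n(e⁻) = 0.03513 mol
Q = 0.03513 × 96500 = 3390 C
I = Q / t = 3390 / 2960 s = 1.15 A

1.15 A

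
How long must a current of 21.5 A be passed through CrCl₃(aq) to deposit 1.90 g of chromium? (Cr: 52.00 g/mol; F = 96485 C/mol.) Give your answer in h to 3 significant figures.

0.137 h

n(Cr) = 1.90 / 52.00 = 0.03654 mol
Cr³⁺ + 3e⁻ → Cr, so n(e⁻) = 3 × 0.03654 = 0.1096 mol
Q = 0.1096 × 96485 = 10570 C
t = Q / I = 10570 / 21.5 = 491.6 s = 0.137 h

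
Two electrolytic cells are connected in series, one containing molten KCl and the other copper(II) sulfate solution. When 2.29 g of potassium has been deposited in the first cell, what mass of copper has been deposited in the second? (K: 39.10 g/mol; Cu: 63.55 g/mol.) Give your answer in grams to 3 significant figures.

1.86 g

n(K) = 2.29 / 39.10 = 0.05857 mol
K⁺ + e⁻ → K, so n(e⁻) = 0.05857 mol
In series, the same 0.05857 mol of electrons flows through the second cell.
Cu²⁺ + 2e⁻ → Cu, so n(Cu) = 0.05857 / 2 = 0.02929 mol
m(Cu) = 0.02929 × 63.55 = 1.86 g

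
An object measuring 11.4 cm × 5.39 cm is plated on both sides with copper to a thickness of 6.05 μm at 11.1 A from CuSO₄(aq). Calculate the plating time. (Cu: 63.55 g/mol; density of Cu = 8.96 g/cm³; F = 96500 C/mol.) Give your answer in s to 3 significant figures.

182 s

Plated area = 2 × 11.4 × 5.39 = 122.9 cm²
Volume = 122.9 × 6.05×10⁻⁴ cm = 0.07435 cm³
m(Cu) = 0.07435 × 8.96 = 0.6662 g
n(Cu) = 0.6662 / 63.55 = 0.01048 mol; n(e⁻) = 2 × 0.01048 = 0.02096 mol
Q = 0.02096 × 96500 = 2023 C
t = 2023 / 11.1 = 182.3 s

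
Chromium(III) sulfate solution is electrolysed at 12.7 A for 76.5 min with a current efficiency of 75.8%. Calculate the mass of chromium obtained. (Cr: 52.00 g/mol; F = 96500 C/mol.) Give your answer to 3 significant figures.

Q = 12.7 × 4590 = 58290 C
n(e⁻) = 58290 / 96500 = 0.6040 mol
Cr³⁺ + 3e⁻ → Cr, so theoretical m(Cr) = 0.2013 × 52.00 = 10.47 g
Actual mass = 75.8% × 10.47 = 7.94 g

7.94 g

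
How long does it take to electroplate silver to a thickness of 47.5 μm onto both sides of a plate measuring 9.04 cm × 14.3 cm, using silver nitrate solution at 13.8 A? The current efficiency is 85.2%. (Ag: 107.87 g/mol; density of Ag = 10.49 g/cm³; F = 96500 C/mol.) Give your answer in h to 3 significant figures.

0.272 h

Plated area = 2 × 9.04 × 14.3 = 258.5 cm²
Volume = 258.5 × 47.5×10⁻⁴ cm = 1.228 cm³
m(Ag) = 1.228 × 10.49 = 12.88 g
n(Ag) = 12.88 / 107.87 = 0.1194 mol; n(e⁻) = 0.1194 mol
Q = 0.1194 × 96500 / 0.852 = 13520 C
t = 13520 / 13.8 = 979.7 s = 0.272 h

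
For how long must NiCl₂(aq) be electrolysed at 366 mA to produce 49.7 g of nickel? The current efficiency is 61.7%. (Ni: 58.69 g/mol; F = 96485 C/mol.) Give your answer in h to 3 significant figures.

201 h

n(Ni) = 49.7 / 58.69 = 0.8468 mol
Ni²⁺ + 2e⁻ → Ni, so n(e⁻) = 2 × 0.8468 = 1.694 mol
Q = 1.694 × 96485 / 0.617 = 2.649×10^5 C
t = Q / I = 2.649×10^5 / 0.366 = 7.238×10^5 s = 201 h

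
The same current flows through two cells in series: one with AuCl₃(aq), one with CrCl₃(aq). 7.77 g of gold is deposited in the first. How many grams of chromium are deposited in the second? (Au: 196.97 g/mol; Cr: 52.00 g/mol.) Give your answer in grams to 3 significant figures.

2.05 g

n(Au) = 7.77 / 196.97 = 0.03945 mol
Au³⁺ + 3e⁻ → Au, so n(e⁻) = 3 × 0.03945 = 0.1184 mol
Since the cells are in series, n(e⁻) in the Cr cell is also 0.1184 mol.
Cr³⁺ + 3e⁻ → Cr, so n(Cr) = 0.1184 / 3 = 0.03947 mol
m(Cr) = 0.03947 × 52.00 = 2.05 g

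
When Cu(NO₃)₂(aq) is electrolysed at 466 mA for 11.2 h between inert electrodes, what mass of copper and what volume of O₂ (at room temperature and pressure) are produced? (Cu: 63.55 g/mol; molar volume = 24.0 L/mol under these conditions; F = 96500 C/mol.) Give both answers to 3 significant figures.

6.19 g Cu; 1.17 L O₂

Q = 0.466 × 40320 = 18790 C; n(e⁻) = 18790 / 96500 = 0.1947 mol
Cathode: Cu²⁺ + 2e⁻ → Cu → n(Cu) = 0.1947/2 = 0.09735 mol → 6.19 g
Anode: 2H₂O → O₂ + 4H⁺ + 4e⁻ → n(O₂) = 0.1947/4 = 0.04868 mol → 1.17 L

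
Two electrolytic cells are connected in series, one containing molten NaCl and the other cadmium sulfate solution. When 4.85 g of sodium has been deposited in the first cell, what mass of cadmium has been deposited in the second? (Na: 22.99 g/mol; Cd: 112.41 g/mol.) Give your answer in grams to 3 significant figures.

n(Na) = 4.85 / 22.99 = 0.2110 mol
Na⁺ + e⁻ → Na, so n(e⁻) = 0.2110 mol
In series, the same 0.2110 mol of electrons flows through the second cell.
Cd²⁺ + 2e⁻ → Cd, so n(Cd) = 0.2110 / 2 = 0.1055 mol
m(Cd) = 0.1055 × 112.41 = 11.9 g

11.9 g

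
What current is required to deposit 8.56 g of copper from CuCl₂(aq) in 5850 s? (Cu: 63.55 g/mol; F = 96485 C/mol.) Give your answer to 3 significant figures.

4.44 A

n(Cu) = 8.56 / 63.55 = 0.1347 mol
Cu²⁺ + 2e⁻ → Cu, so n(e⁻) = 2 × 0.1347 = 0.2694 mol
Q = 0.2694 × 96485 = 25990 C
I = Q / t = 25990 / 5850 s = 4.44 A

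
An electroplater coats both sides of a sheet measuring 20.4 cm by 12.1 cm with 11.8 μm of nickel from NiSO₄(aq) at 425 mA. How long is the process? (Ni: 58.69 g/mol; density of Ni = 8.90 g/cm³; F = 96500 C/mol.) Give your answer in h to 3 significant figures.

11.1 h

Plated area = 2 × 20.4 × 12.1 = 493.7 cm²
Volume = 493.7 × 11.8×10⁻⁴ cm = 0.5826 cm³
m(Ni) = 0.5826 × 8.90 = 5.185 g
n(Ni) = 5.185 / 58.69 = 0.08835 mol; n(e⁻) = 2 × 0.08835 = 0.1767 mol
Q = 0.1767 × 96500 = 17050 C
t = 17050 / 0.425 = 40120 s = 11.1 h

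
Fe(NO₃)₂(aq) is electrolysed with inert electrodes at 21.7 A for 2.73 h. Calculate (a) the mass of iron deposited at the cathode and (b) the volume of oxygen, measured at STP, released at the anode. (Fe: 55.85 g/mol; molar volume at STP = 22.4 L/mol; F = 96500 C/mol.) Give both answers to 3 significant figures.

Q = 21.7 × 9828 = 2.133×10^5 C; n(e⁻) = 2.133×10^5 / 96500 = 2.210 mol
Cathode: Fe²⁺ + 2e⁻ → Fe → n(Fe) = 2.210/2 = 1.105 mol → 61.7 g
Anode: 2H₂O → O₂ + 4H⁺ + 4e⁻ → n(O₂) = 2.210/4 = 0.5525 mol → 12.4 L

61.7 g Fe; 12.4 L O₂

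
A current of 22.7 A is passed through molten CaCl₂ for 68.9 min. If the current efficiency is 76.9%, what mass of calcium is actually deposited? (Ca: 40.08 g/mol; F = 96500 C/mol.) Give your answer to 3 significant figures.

15.0 g

Q = 22.7 × 4134 = 93840 C
n(e⁻) = 93840 / 96500 = 0.9724 mol
Ca²⁺ + 2e⁻ → Ca, so theoretical m(Ca) = 0.4862 × 40.08 = 19.49 g
Actual mass = 76.9% × 19.49 = 15.0 g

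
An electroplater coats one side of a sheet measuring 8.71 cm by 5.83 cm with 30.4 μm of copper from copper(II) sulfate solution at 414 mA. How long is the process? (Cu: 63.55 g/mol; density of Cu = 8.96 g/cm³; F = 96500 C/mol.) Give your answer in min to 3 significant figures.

169 min

Plated area = 8.71 × 5.83 = 50.78 cm²
Volume = 50.78 × 30.4×10⁻⁴ cm = 0.1544 cm³
m(Cu) = 0.1544 × 8.96 = 1.383 g
n(Cu) = 1.383 / 63.55 = 0.02176 mol; n(e⁻) = 2 × 0.02176 = 0.04352 mol
Q = 0.04352 × 96500 = 4200 C
t = 4200 / 0.414 = 10140 s = 169 min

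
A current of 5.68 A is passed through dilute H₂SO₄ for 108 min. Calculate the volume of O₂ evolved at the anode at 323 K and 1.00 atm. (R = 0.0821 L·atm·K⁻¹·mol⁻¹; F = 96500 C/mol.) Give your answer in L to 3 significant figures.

2.53 L

Q = It = 5.68 × 6480 = 36810 C
n(e⁻) = 36810 / 96500 = 0.3815 mol
2H₂O → O₂ + 4H⁺ + 4e⁻, so n(O₂) = 0.3815 / 4 = 0.09538 mol
V = nRT/P = 0.09538 × 0.0821 × 323 / 1.00 = 2.529 L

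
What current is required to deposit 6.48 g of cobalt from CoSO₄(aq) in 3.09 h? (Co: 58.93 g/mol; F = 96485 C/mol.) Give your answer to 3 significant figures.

1.91 A

n(Co) = 6.48 / 58.93 = 0.1100 mol
Co²⁺ + 2e⁻ → Co, so n(e⁻) = 2 × 0.1100 = 0.2200 mol
Q = 0.2200 × 96485 = 21230 C
I = Q / t = 21230 / 11124 s = 1.91 A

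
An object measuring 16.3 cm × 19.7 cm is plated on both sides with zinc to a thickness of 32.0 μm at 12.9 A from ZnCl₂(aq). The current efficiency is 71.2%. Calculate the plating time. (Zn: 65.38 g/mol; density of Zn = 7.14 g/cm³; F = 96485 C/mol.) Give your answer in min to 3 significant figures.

Plated area = 2 × 16.3 × 19.7 = 642.2 cm²
Volume = 642.2 × 32.0×10⁻⁴ cm = 2.055 cm³
m(Zn) = 2.055 × 7.14 = 14.67 g
n(Zn) = 14.67 / 65.38 = 0.2244 mol; n(e⁻) = 2 × 0.2244 = 0.4488 mol
Q = 0.4488 × 96485 / 0.712 = 60820 C
t = 60820 / 12.9 = 4715 s = 78.6 min

78.6 min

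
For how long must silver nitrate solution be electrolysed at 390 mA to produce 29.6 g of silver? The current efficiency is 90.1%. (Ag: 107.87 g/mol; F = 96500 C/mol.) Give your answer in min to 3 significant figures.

n(Ag) = 29.6 / 107.87 = 0.2744 mol
Ag⁺ + e⁻ → Ag, so n(e⁻) = 0.2744 mol
Q = 0.2744 × 96500 / 0.901 = 29390 C
t = Q / I = 29390 / 0.390 = 75360 s = 1260 min

1260 min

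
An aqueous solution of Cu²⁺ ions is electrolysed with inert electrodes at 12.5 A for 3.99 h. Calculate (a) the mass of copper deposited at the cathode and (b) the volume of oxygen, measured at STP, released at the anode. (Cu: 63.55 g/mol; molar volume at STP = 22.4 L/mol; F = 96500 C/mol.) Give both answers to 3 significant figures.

Q = 12.5 × 14364 = 1.796×10^5 C; n(e⁻) = 1.796×10^5 / 96500 = 1.861 mol
Cathode: Cu²⁺ + 2e⁻ → Cu → n(Cu) = 1.861/2 = 0.9305 mol → 59.1 g
Anode: 2H₂O → O₂ + 4H⁺ + 4e⁻ → n(O₂) = 1.861/4 = 0.4653 mol → 10.4 L

59.1 g Cu; 10.4 L O₂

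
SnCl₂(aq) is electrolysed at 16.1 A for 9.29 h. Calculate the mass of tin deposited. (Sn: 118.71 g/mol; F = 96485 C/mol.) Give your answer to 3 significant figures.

Q = It = 16.1 × 33444 = 5.384×10^5 C
n(e⁻) = Q/F = 5.384×10^5/96485 = 5.580 mol
Sn²⁺ + 2e⁻ → Sn, so n(Sn) = 5.580 / 2 = 2.790 mol
m = 2.790 × 118.71 = 331 g

331 g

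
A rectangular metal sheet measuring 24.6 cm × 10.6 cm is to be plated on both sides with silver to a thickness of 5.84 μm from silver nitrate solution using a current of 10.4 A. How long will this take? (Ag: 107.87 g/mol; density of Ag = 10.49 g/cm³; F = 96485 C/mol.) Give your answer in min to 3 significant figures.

4.58 min

Plated area = 2 × 24.6 × 10.6 = 521.5 cm²
Volume = 521.5 × 5.84×10⁻⁴ cm = 0.3046 cm³
m(Ag) = 0.3046 × 10.49 = 3.195 g
n(Ag) = 3.195 / 107.87 = 0.02962 mol; n(e⁻) = 0.02962 mol
Q = 0.02962 × 96485 = 2858 C
t = 2858 / 10.4 = 274.8 s = 4.58 min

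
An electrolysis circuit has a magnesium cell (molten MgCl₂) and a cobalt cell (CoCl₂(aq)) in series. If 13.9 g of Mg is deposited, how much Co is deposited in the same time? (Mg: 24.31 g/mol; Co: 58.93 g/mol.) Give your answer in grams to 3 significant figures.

33.7 g

n(Mg) = 13.9 / 24.31 = 0.5718 mol
Mg²⁺ + 2e⁻ → Mg, so n(e⁻) = 2 × 0.5718 = 1.144 mol
In series, the same 1.144 mol of electrons flows through the second cell.
Co²⁺ + 2e⁻ → Co, so n(Co) = 1.144 / 2 = 0.5720 mol
m(Co) = 0.5720 × 58.93 = 33.7 g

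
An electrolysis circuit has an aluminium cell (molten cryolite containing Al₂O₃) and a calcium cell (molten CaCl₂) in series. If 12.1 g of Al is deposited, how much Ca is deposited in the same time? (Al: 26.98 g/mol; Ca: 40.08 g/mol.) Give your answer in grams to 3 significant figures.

27.0 g

n(Al) = 12.1 / 26.98 = 0.4485 mol
Al³⁺ + 3e⁻ → Al, so n(e⁻) = 3 × 0.4485 = 1.346 mol
Same current for the same time ⇒ same n(e⁻) = 1.346 mol in both cells.
Ca²⁺ + 2e⁻ → Ca, so n(Ca) = 1.346 / 2 = 0.6730 mol
m(Ca) = 0.6730 × 40.08 = 27.0 g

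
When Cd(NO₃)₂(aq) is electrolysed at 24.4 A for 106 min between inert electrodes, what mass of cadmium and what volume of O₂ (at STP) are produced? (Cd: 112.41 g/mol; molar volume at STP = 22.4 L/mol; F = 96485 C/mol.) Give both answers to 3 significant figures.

Q = 24.4 × 6360 = 1.552×10^5 C; n(e⁻) = 1.552×10^5 / 96485 = 1.609 mol
Cathode: Cd²⁺ + 2e⁻ → Cd → n(Cd) = 1.609/2 = 0.8045 mol → 90.4 g
Anode: 2H₂O → O₂ + 4H⁺ + 4e⁻ → n(O₂) = 1.609/4 = 0.4023 mol → 9.01 L

90.4 g Cd; 9.01 L O₂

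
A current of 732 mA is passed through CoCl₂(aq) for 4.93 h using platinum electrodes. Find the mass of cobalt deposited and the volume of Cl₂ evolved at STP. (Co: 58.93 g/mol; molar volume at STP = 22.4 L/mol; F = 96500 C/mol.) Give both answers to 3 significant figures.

3.97 g Co; 1.51 L Cl₂

Q = 0.732 × 17748 = 12990 C; n(e⁻) = 12990 / 96500 = 0.1346 mol
Cathode: Co²⁺ + 2e⁻ → Co → n(Co) = 0.1346/2 = 0.06730 mol → 3.97 g
Anode: 2Cl⁻ → Cl₂ + 2e⁻ → n(Cl₂) = 0.1346/2 = 0.06730 mol → 1.51 L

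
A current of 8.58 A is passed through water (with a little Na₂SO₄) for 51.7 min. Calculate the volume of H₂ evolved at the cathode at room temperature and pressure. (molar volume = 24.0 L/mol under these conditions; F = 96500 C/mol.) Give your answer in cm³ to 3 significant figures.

Q = It = 8.58 × 3102 = 26620 C
n(e⁻) = Q/F = 26620/96500 = 0.2759 mol
2H⁺ + 2e⁻ → H₂, so n(H₂) = 0.2759 / 2 = 0.1380 mol
V = 0.1380 × 24.0 = 3.312 L
= 3310 cm³

3310 cm³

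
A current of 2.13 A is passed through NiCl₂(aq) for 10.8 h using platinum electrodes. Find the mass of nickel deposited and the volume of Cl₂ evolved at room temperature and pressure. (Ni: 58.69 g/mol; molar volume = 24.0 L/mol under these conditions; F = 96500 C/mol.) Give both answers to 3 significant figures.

25.2 g Ni; 10.3 L Cl₂

Q = 2.13 × 38880 = 82810 C; n(e⁻) = 82810 / 96500 = 0.8581 mol
Cathode: Ni²⁺ + 2e⁻ → Ni → n(Ni) = 0.8581/2 = 0.4291 mol → 25.2 g
Anode: 2Cl⁻ → Cl₂ + 2e⁻ → n(Cl₂) = 0.8581/2 = 0.4291 mol → 10.3 L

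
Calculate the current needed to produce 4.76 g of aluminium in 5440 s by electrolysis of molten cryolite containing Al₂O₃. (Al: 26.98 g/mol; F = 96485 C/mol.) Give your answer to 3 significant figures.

n(Al) = 4.76 / 26.98 = 0.1764 mol
Al³⁺ + 3e⁻ → Al, so n(e⁻) = 3 × 0.1764 = 0.5292 mol
Q = 0.5292 × 96485 = 51060 C
I = Q / t = 51060 / 5440 s = 9.39 A

9.39 A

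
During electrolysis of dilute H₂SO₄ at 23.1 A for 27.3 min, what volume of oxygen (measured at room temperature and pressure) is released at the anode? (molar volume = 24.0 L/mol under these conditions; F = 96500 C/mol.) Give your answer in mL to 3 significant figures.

2350 mL

Charge passed = 23.1 × 1638 = 37840 C
Moles of electrons = 37840 / 96500 = 0.3921 mol
2H₂O → O₂ + 4H⁺ + 4e⁻, so n(O₂) = 0.3921 / 4 = 0.09803 mol
V = 0.09803 × 24.0 = 2.353 L
= 2350 mL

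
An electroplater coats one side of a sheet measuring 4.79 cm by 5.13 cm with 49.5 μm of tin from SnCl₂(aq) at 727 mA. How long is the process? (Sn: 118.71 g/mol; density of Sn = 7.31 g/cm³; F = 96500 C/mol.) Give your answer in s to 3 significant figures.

1990 s

Plated area = 4.79 × 5.13 = 24.57 cm²
Volume = 24.57 × 49.5×10⁻⁴ cm = 0.1216 cm³
m(Sn) = 0.1216 × 7.31 = 0.8889 g
n(Sn) = 0.8889 / 118.71 = 0.007488 mol; n(e⁻) = 2 × 0.007488 = 0.01498 mol
Q = 0.01498 × 96500 = 1446 C
t = 1446 / 0.727 = 1989 s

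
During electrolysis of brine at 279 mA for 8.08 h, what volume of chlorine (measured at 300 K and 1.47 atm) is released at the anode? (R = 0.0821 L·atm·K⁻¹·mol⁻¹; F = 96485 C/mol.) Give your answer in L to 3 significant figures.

0.705 L

Charge passed = 0.279 × 29088 = 8116 C
Moles of electrons = 8116 / 96485 = 0.08412 mol
2Cl⁻ → Cl₂ + 2e⁻, so n(Cl₂) = 0.08412 / 2 = 0.04206 mol
V = nRT/P = 0.04206 × 0.0821 × 300 / 1.47 = 0.7047 L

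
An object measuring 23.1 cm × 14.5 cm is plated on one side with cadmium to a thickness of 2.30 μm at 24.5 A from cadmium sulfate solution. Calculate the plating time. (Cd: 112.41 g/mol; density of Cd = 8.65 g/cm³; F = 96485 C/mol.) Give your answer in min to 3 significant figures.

0.778 min

Plated area = 23.1 × 14.5 = 335.0 cm²
Volume = 335.0 × 2.30×10⁻⁴ cm = 0.07705 cm³
m(Cd) = 0.07705 × 8.65 = 0.6665 g
n(Cd) = 0.6665 / 112.41 = 0.005929 mol; n(e⁻) = 2 × 0.005929 = 0.01186 mol
Q = 0.01186 × 96485 = 1144 C
t = 1144 / 24.5 = 46.69 s = 0.778 min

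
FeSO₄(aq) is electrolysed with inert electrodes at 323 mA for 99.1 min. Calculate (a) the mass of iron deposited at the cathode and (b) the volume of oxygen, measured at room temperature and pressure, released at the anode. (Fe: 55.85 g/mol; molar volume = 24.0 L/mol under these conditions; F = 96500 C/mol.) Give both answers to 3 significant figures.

Q = 0.323 × 5946 = 1921 C; n(e⁻) = 1921 / 96500 = 0.01991 mol
Cathode: Fe²⁺ + 2e⁻ → Fe → n(Fe) = 0.01991/2 = 0.009955 mol → 0.556 g
Anode: 2H₂O → O₂ + 4H⁺ + 4e⁻ → n(O₂) = 0.01991/4 = 0.004978 mol → 0.119 L

0.556 g Fe; 0.119 L O₂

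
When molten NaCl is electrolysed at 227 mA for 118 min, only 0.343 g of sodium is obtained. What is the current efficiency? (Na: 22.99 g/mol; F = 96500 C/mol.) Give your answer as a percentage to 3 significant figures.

89.6%

Q = 0.227 × 7080 = 1607 C
n(e⁻) = 1607 / 96500 = 0.01665 mol
Na⁺ + e⁻ → Na, so theoretical n(Na) = 0.01665 mol → 0.3828 g
Efficiency = 0.343 / 0.3828 = 0.8960 = 89.6%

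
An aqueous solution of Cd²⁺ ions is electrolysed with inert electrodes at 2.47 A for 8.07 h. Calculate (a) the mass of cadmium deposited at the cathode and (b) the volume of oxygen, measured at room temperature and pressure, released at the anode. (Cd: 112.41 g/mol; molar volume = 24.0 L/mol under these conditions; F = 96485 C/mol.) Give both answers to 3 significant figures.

41.8 g Cd; 4.46 L O₂

Q = 2.47 × 29052 = 71760 C; n(e⁻) = 71760 / 96485 = 0.7437 mol
Cathode: Cd²⁺ + 2e⁻ → Cd → n(Cd) = 0.7437/2 = 0.3719 mol → 41.8 g
Anode: 2H₂O → O₂ + 4H⁺ + 4e⁻ → n(O₂) = 0.7437/4 = 0.1859 mol → 4.46 L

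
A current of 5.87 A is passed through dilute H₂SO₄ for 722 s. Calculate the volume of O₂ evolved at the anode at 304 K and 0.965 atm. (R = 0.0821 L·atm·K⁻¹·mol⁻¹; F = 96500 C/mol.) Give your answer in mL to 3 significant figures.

Charge passed = 5.87 × 722 = 4238 C
Moles of electrons = 4238 / 96500 = 0.04392 mol
2H₂O → O₂ + 4H⁺ + 4e⁻, so n(O₂) = 0.04392 / 4 = 0.01098 mol
V = nRT/P = 0.01098 × 0.0821 × 304 / 0.965 = 0.2840 L
= 284 mL

284 mL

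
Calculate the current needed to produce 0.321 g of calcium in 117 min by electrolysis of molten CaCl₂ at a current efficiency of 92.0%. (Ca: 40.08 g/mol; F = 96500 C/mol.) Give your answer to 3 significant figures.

0.239 A

n(Ca) = 0.321 / 40.08 = 0.008009 mol
Ca²⁺ + 2e⁻ → Ca, so n(e⁻) = 2 × 0.008009 = 0.01602 mol
Q = 0.01602 × 96500 / 0.920 = 1680 C
I = Q / t = 1680 / 7020 s = 0.239 A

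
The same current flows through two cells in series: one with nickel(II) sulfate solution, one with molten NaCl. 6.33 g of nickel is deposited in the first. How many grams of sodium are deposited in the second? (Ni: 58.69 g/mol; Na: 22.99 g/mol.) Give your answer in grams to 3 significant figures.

n(Ni) = 6.33 / 58.69 = 0.1079 mol
Ni²⁺ + 2e⁻ → Ni, so n(e⁻) = 2 × 0.1079 = 0.2158 mol
In series, the same 0.2158 mol of electrons flows through the second cell.
Na⁺ + e⁻ → Na, so n(Na) = 0.2158 mol
m(Na) = 0.2158 × 22.99 = 4.96 g

4.96 g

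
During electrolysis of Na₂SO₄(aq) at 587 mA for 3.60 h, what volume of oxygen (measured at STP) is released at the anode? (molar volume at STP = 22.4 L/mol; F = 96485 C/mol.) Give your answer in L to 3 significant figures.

Q = It = 0.587 × 12960 = 7608 C
Moles of electrons = 7608 / 96485 = 0.07885 mol
2H₂O → O₂ + 4H⁺ + 4e⁻, so n(O₂) = 0.07885 / 4 = 0.01971 mol
V = 0.01971 × 22.4 = 0.4415 L

0.442 L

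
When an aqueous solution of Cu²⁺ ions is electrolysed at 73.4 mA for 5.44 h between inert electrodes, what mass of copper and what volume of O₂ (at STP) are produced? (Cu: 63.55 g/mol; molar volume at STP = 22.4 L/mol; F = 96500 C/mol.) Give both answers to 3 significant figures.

Q = 0.0734 × 19584 = 1437 C; n(e⁻) = 1437 / 96500 = 0.01489 mol
Cathode: Cu²⁺ + 2e⁻ → Cu → n(Cu) = 0.01489/2 = 0.007445 mol → 0.473 g
Anode: 2H₂O → O₂ + 4H⁺ + 4e⁻ → n(O₂) = 0.01489/4 = 0.003723 mol → 0.0834 L

0.473 g Cu; 0.0834 L O₂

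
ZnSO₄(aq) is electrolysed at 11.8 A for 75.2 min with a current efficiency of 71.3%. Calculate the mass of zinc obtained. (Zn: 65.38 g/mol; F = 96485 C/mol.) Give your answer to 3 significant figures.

12.9 g

Q = 11.8 × 4512 = 53240 C
n(e⁻) = 53240 / 96485 = 0.5518 mol
Zn²⁺ + 2e⁻ → Zn, so theoretical m(Zn) = 0.2759 × 65.38 = 18.04 g
Actual mass = 71.3% × 18.04 = 12.9 g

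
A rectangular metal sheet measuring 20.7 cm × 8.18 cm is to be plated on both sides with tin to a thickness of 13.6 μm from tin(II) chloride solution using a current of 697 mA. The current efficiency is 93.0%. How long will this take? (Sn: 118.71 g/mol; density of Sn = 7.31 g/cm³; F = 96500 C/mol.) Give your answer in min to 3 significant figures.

141 min

Plated area = 2 × 20.7 × 8.18 = 338.7 cm²
Volume = 338.7 × 13.6×10⁻⁴ cm = 0.4606 cm³
m(Sn) = 0.4606 × 7.31 = 3.367 g
n(Sn) = 3.367 / 118.71 = 0.02836 mol; n(e⁻) = 2 × 0.02836 = 0.05672 mol
Q = 0.05672 × 96500 / 0.930 = 5885 C
t = 5885 / 0.697 = 8443 s = 141 min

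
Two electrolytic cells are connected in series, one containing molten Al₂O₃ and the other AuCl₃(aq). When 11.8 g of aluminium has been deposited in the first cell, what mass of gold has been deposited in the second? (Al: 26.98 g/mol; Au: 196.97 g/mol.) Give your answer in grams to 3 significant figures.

n(Al) = 11.8 / 26.98 = 0.4374 mol
Al³⁺ + 3e⁻ → Al, so n(e⁻) = 3 × 0.4374 = 1.312 mol
Since the cells are in series, n(e⁻) in the Au cell is also 1.312 mol.
Au³⁺ + 3e⁻ → Au, so n(Au) = 1.312 / 3 = 0.4373 mol
m(Au) = 0.4373 × 196.97 = 86.1 g

86.1 g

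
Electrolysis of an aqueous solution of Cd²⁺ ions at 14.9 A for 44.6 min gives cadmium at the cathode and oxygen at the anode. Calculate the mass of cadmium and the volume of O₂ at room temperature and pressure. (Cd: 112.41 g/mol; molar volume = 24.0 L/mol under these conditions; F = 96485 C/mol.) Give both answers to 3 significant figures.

Q = 14.9 × 2676 = 39870 C; n(e⁻) = 39870 / 96485 = 0.4132 mol
Cathode: Cd²⁺ + 2e⁻ → Cd → n(Cd) = 0.4132/2 = 0.2066 mol → 23.2 g
Anode: 2H₂O → O₂ + 4H⁺ + 4e⁻ → n(O₂) = 0.4132/4 = 0.1033 mol → 2.48 L

23.2 g Cd; 2.48 L O₂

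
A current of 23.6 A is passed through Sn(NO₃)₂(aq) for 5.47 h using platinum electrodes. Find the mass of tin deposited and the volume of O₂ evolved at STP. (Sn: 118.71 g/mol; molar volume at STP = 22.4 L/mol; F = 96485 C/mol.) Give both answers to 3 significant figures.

286 g Sn; 27.0 L O₂

Q = 23.6 × 19692 = 4.647×10^5 C; n(e⁻) = 4.647×10^5 / 96485 = 4.816 mol
Cathode: Sn²⁺ + 2e⁻ → Sn → n(Sn) = 4.816/2 = 2.408 mol → 286 g
Anode: 2H₂O → O₂ + 4H⁺ + 4e⁻ → n(O₂) = 4.816/4 = 1.204 mol → 27.0 L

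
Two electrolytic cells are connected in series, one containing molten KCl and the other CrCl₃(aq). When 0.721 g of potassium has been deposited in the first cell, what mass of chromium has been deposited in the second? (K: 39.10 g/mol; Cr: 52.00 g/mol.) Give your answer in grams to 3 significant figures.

0.320 g

n(K) = 0.721 / 39.10 = 0.01844 mol
K⁺ + e⁻ → K, so n(e⁻) = 0.01844 mol
In series, the same 0.01844 mol of electrons flows through the second cell.
Cr³⁺ + 3e⁻ → Cr, so n(Cr) = 0.01844 / 3 = 0.006147 mol
m(Cr) = 0.006147 × 52.00 = 0.320 g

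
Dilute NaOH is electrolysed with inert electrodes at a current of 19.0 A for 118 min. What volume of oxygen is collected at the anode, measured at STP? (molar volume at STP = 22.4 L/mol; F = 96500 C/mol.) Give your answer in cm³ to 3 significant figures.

Charge passed = 19.0 × 7080 = 1.345×10^5 C
Moles of electrons = 1.345×10^5 / 96500 = 1.394 mol
2H₂O → O₂ + 4H⁺ + 4e⁻, so n(O₂) = 1.394 / 4 = 0.3485 mol
V = 0.3485 × 22.4 = 7.806 L
= 7810 cm³

7810 cm³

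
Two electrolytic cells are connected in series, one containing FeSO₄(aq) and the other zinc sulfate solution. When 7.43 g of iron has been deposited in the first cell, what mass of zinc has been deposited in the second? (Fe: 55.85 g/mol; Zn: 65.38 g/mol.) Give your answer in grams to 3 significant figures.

8.70 g

n(Fe) = 7.43 / 55.85 = 0.1330 mol
Fe²⁺ + 2e⁻ → Fe, so n(e⁻) = 2 × 0.1330 = 0.2660 mol
The cells are in series, so the same charge (and hence the same n(e⁻) = 0.2660 mol) passes through both.
Zn²⁺ + 2e⁻ → Zn, so n(Zn) = 0.2660 / 2 = 0.1330 mol
m(Zn) = 0.1330 × 65.38 = 8.70 g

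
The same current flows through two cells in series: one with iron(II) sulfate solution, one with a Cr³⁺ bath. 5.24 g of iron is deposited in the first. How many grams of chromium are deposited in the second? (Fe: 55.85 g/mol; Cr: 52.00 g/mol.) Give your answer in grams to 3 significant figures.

3.25 g

n(Fe) = 5.24 / 55.85 = 0.09382 mol
Fe²⁺ + 2e⁻ → Fe, so n(e⁻) = 2 × 0.09382 = 0.1876 mol
In series, the same 0.1876 mol of electrons flows through the second cell.
Cr³⁺ + 3e⁻ → Cr, so n(Cr) = 0.1876 / 3 = 0.06253 mol
m(Cr) = 0.06253 × 52.00 = 3.25 g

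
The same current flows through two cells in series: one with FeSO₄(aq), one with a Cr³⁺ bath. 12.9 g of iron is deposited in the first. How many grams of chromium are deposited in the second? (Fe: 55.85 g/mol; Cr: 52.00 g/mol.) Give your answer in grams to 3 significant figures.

8.01 g

n(Fe) = 12.9 / 55.85 = 0.2310 mol
Fe²⁺ + 2e⁻ → Fe, so n(e⁻) = 2 × 0.2310 = 0.4620 mol
In series, the same 0.4620 mol of electrons flows through the second cell.
Cr³⁺ + 3e⁻ → Cr, so n(Cr) = 0.4620 / 3 = 0.1540 mol
m(Cr) = 0.1540 × 52.00 = 8.01 g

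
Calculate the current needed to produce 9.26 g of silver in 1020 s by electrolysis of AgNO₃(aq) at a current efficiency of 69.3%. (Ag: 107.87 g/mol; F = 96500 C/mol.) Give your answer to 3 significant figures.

11.7 A

n(Ag) = 9.26 / 107.87 = 0.08584 mol
Ag⁺ + e⁻ → Ag, so n(e⁻) = 0.08584 mol
Q = 0.08584 × 96500 / 0.693 = 11950 C
I = Q / t = 11950 / 1020 s = 11.7 A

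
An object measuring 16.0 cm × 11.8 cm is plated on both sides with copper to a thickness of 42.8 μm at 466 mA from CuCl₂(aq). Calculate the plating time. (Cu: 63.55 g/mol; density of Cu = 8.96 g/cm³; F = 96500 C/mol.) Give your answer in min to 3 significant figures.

1570 min

Plated area = 2 × 16.0 × 11.8 = 377.6 cm²
Volume = 377.6 × 42.8×10⁻⁴ cm = 1.616 cm³
m(Cu) = 1.616 × 8.96 = 14.48 g
n(Cu) = 14.48 / 63.55 = 0.2279 mol; n(e⁻) = 2 × 0.2279 = 0.4558 mol
Q = 0.4558 × 96500 = 43980 C
t = 43980 / 0.466 = 94380 s = 1570 min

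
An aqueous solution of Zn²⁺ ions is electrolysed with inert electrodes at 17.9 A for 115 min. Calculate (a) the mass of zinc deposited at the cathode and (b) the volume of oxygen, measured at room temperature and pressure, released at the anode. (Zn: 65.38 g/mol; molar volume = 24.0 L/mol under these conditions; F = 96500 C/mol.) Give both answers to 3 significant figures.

41.8 g Zn; 7.68 L O₂

Q = 17.9 × 6900 = 1.235×10^5 C; n(e⁻) = 1.235×10^5 / 96500 = 1.280 mol
Cathode: Zn²⁺ + 2e⁻ → Zn → n(Zn) = 1.280/2 = 0.6400 mol → 41.8 g
Anode: 2H₂O → O₂ + 4H⁺ + 4e⁻ → n(O₂) = 1.280/4 = 0.3200 mol → 7.68 L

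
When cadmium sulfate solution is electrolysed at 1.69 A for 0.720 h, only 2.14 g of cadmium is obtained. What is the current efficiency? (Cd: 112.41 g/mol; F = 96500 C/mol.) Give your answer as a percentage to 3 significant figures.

Q = 1.69 × 2592 = 4380 C
n(e⁻) = 4380 / 96500 = 0.04539 mol
Cd²⁺ + 2e⁻ → Cd, so theoretical n(Cd) = 0.02270 mol → 2.552 g
Efficiency = 2.14 / 2.552 = 0.8386 = 83.9%

83.9%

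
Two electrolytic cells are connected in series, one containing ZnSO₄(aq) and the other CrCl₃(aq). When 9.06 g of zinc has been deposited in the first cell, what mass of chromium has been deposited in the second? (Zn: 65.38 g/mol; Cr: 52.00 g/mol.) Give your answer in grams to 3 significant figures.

n(Zn) = 9.06 / 65.38 = 0.1386 mol
Zn²⁺ + 2e⁻ → Zn, so n(e⁻) = 2 × 0.1386 = 0.2772 mol
In series, the same 0.2772 mol of electrons flows through the second cell.
Cr³⁺ + 3e⁻ → Cr, so n(Cr) = 0.2772 / 3 = 0.09240 mol
m(Cr) = 0.09240 × 52.00 = 4.80 g

4.80 g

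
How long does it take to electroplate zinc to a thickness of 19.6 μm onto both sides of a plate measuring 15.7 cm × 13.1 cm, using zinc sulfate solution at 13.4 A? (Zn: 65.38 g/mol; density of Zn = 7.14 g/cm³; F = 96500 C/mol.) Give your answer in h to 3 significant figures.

Plated area = 2 × 15.7 × 13.1 = 411.3 cm²
Volume = 411.3 × 19.6×10⁻⁴ cm = 0.8061 cm³
m(Zn) = 0.8061 × 7.14 = 5.756 g
n(Zn) = 5.756 / 65.38 = 0.08804 mol; n(e⁻) = 2 × 0.08804 = 0.1761 mol
Q = 0.1761 × 96500 = 16990 C
t = 16990 / 13.4 = 1268 s = 0.352 h

0.352 h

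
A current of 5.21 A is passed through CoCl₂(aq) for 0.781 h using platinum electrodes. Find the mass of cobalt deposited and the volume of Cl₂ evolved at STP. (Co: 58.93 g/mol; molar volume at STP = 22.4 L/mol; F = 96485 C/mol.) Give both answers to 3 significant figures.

Q = 5.21 × 2811.6 = 14650 C; n(e⁻) = 14650 / 96485 = 0.1518 mol
Cathode: Co²⁺ + 2e⁻ → Co → n(Co) = 0.1518/2 = 0.07590 mol → 4.47 g
Anode: 2Cl⁻ → Cl₂ + 2e⁻ → n(Cl₂) = 0.1518/2 = 0.07590 mol → 1.70 L

4.47 g Co; 1.70 L Cl₂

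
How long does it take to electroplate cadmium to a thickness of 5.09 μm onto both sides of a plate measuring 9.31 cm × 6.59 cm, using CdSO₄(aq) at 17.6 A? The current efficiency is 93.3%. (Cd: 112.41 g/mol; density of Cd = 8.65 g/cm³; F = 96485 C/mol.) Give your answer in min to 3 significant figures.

0.941 min

Plated area = 2 × 9.31 × 6.59 = 122.7 cm²
Volume = 122.7 × 5.09×10⁻⁴ cm = 0.06245 cm³
m(Cd) = 0.06245 × 8.65 = 0.5402 g
n(Cd) = 0.5402 / 112.41 = 0.004806 mol; n(e⁻) = 2 × 0.004806 = 0.009612 mol
Q = 0.009612 × 96485 / 0.933 = 994.0 C
t = 994.0 / 17.6 = 56.48 s = 0.941 min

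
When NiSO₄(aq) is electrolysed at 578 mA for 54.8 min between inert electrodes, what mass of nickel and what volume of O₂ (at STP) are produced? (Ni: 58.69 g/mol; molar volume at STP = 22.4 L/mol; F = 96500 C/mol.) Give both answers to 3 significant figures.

Q = 0.578 × 3288 = 1900 C; n(e⁻) = 1900 / 96500 = 0.01969 mol
Cathode: Ni²⁺ + 2e⁻ → Ni → n(Ni) = 0.01969/2 = 0.009845 mol → 0.578 g
Anode: 2H₂O → O₂ + 4H⁺ + 4e⁻ → n(O₂) = 0.01969/4 = 0.004923 mol → 0.110 L

0.578 g Ni; 0.110 L O₂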